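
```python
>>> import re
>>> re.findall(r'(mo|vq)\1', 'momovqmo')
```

['mo']

After group 1 captures some text, `\1` only succeeds where that same text appears again.
One capturing group, so `findall` returns just the captured substring from the one match — 1 in all.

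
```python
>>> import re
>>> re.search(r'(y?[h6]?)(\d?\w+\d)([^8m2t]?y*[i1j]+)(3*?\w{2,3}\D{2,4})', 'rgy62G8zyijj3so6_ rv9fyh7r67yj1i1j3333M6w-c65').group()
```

The pattern matches optionally the literal 'y', then optionally one of [h6] (captured); then optionally a digit, then one or more of a word character, then a digit (captured); then optionally any character except [8m2t], then zero or more of the literal 'y', then one or more of one of [i1j] (captured); then zero or more of a literal '3' (lazy), then 2 to 3 of a word character, then 2 to 4 of a non-digit (captured).
`re.search` tries every starting position until one works.
The match spans [0:20] → 'rgy62G8zyijj3so6_ rv'.
Captured: group 1 = '', group 2 = 'rgy62G8', group 3 = 'zyijj', group 4 = '3so6_ rv'.

'rgy62G8zyijj3so6_ rv'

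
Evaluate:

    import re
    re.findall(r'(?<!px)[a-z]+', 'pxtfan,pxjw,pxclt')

A negative assertion filters positions out without eating any characters.
No capturing groups, so `findall` returns the 3 full match strings.

['pxtfan', 'pxjw', 'pxclt']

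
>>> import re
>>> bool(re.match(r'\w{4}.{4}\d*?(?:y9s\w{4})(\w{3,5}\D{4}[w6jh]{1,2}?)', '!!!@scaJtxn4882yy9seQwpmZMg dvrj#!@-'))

False

Pattern: exactly 4 of a word character, then exactly 4 of any character, then zero or more of a digit (lazy); then the literal 'y9s', then exactly 4 of a word character (non-capturing group); then 3 to 5 of a word character, then exactly 4 of a non-digit, then 1 to 2 of one of [w6jh] (lazy) (captured).
With `match`, the pattern is implicitly anchored at the beginning.
Here the pattern fails at index 0, so the call returns None, and `bool(None)` is False.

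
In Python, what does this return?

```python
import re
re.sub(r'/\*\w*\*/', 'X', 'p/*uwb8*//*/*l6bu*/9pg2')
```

Matches: at [1:9] → '/*uwb8*/'; at [11:19] → '/*l6bu*/'.
Every occurrence is swapped for 'X'.

'pX/*X9pg2'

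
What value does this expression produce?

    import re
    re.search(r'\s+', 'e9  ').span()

The match spans [2:4] → '  '.

(2, 4)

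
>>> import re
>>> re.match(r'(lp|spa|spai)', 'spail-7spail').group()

'spa'

`re.match` won't scan ahead — the pattern has to work from the very first character.
The match spans [0:3] → 'spa'.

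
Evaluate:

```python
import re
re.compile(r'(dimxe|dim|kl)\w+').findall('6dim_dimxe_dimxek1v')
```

['dim']

Scanning left to right: at [1:19] match 'dim_dimxe_dimxek1v', group 1 = 'dim'.
One capturing group, so `findall` returns just the captured substring from the one match — 1 in all.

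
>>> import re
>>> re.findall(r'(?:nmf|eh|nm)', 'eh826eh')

['eh', 'eh']

Scanning left to right: at [0:2] → 'eh'; at [5:7] → 'eh'.
No capturing groups, so `findall` returns the 2 full match strings.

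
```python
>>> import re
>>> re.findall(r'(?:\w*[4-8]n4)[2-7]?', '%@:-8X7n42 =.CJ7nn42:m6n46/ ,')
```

['8X7n42', 'm6n46']

This matches zero or more of a word character, then a character in [4-8], then the literal 'n4' (non-capturing group); then optionally a character in [2-7].
Matches: at [4:10] → '8X7n42'; at [21:26] → 'm6n46'.
Since nothing is captured, `findall` lists the 2 matched substrings directly.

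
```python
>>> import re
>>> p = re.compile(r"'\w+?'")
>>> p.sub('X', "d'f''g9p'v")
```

'dXXv'

`sub` substitutes 'X' at each match site.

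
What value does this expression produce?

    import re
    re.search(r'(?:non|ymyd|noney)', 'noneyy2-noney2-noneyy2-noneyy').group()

'non'

`|` is ordered: at each position the engine commits to the first alternative that works.
The match spans [0:3] → 'non'.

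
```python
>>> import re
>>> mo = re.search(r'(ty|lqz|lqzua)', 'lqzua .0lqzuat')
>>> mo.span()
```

Branches in `(...|...)` are attempted left-to-right; the first branch that allows the whole pattern to succeed is taken.
The match spans [0:3] → 'lqz'.

(0, 3)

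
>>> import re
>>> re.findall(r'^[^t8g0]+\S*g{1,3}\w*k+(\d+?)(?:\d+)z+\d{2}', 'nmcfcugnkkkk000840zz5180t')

['0']

A non-greedy quantifier consumes as few characters as it can — just enough that the remainder of the pattern still matches from where it stops; whatever follows it matches normally.
One capturing group, so `findall` returns just the captured substring from the one match — 1 in all.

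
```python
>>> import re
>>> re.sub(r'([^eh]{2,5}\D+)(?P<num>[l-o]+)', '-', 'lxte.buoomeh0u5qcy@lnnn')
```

Each match is replaced by '-'.

'-eh-'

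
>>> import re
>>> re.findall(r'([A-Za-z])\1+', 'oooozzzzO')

['o', 'z']

A backreference is literal: `\1` must see the identical characters the first group matched.
With a single group, `findall` returns only what that group captured — 2 items.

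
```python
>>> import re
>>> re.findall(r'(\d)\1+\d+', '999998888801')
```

After group 1 captures some text, `\1` only succeeds where that same text appears again.
Walking the string: at [0:12] match '999998888801', group 1 = '9'.
One capturing group, so `findall` returns just the captured substring from the one match — 1 in all.

['9']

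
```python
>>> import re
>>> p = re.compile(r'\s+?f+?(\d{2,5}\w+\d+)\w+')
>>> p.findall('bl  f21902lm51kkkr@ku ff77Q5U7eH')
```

Pattern: one or more of whitespace (lazy); then one or more of a literal 'f' (lazy); then 2 to 5 of a digit, then one or more of a word character, then one or more of a digit (captured); then one or more of a word character.
Walking the string: at [2:18] match '  f21902lm51kkkr', group 1 = '21902lm51'; at [21:32] match ' ff77Q5U7eH', group 1 = '77Q5U7'.
`findall` collects group 1 from each match (2 total).

['21902lm51', '77Q5U7']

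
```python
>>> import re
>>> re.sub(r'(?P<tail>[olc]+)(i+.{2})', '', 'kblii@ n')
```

The pattern matches one or more of one of [olc] (captured as 'tail'); then one or more of a literal 'i', then exactly 2 of any character (captured).
Matches: at [2:7] → 'lii@ '.
Every occurrence is swapped for ''.

'kbn'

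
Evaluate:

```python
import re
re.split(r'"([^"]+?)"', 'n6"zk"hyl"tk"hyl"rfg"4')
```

['n6', 'zk', 'hyl', 'tk', 'hyl', 'rfg', '4']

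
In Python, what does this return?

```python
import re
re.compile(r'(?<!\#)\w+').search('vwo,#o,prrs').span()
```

(0, 3)

Because the assertion is negative and zero-width, positions next to the forbidden text are skipped.
`re.search` tries every starting position until one works.
The match spans [0:3] → 'vwo'.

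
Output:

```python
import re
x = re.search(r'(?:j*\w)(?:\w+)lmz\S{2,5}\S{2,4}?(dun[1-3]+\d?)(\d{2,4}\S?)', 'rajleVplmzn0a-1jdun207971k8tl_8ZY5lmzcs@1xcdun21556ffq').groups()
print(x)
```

The match spans [0:26] → 'rajleVplmzn0a-1jdun207971k'.
Captured: group 1 = 'dun20', group 2 = '7971k'.

('dun20', '7971k')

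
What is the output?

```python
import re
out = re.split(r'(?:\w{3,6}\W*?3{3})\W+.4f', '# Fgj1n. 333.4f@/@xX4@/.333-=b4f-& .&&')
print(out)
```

['# Fgj1n. 333.4f@/@', '-& .&&']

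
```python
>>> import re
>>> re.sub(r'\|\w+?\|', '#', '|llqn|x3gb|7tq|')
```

Every occurrence is swapped for '#'.

'#x3gb#'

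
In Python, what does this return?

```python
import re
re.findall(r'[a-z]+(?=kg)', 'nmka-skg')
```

['s']

The lookaround is zero-width — it requires the adjacent text to match without consuming it, so the asserted text isn't part of the match.
`findall` yields the raw match text (1 of them) because the pattern has no groups.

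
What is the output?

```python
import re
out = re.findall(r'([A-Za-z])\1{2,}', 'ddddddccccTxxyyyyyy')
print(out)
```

['d', 'c', 'y']

A backreference is literal: `\1` must see the identical characters the first group matched.
One capturing group, so `findall` returns just the captured substring from each match — 3 in all.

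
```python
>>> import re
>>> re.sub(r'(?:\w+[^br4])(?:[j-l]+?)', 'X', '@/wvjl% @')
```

'@/X% @'

Pattern: one or more of a word character, then any character except [br4] (non-capturing group); then one or more of a character in [j-l] (lazy) (non-capturing group).
Matches: at [2:6] → 'wvjl'.
`sub` substitutes 'X' at each match site.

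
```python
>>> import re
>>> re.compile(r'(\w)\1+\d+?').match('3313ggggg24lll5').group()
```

'331'

`\1` has to match the exact text group 1 already captured.
`re.match` won't scan ahead — the pattern has to work from the very first character.
The match spans [0:3] → '331'.
Captured: group 1 = '3'.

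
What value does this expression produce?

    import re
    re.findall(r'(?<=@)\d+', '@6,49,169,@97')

['6', '97']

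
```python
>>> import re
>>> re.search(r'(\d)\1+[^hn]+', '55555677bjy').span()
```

(0, 11)

The backreference `\1` re-matches whatever the first group consumed, character for character.
The match spans [0:11] → '55555677bjy'.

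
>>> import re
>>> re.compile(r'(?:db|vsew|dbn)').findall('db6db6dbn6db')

['db', 'db', 'db', 'db']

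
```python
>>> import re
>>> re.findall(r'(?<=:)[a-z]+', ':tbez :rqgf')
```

The positive lookaround only admits positions where the adjacent text matches; those characters stay outside the span.
Walking the string: at [1:5] → 'tbez'; at [7:11] → 'rqgf'.
With no groups in the pattern, `findall` gives back each whole match — 2 here.

['tbez', 'rqgf']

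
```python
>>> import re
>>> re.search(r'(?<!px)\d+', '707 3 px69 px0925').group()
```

'707'

A negative assertion filters positions out without eating any characters.
`search` walks the string left to right and returns the first match it finds.
The match spans [0:3] → '707'.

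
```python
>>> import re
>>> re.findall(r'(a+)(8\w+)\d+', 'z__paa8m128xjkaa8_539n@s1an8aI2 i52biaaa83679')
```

The pattern matches one or more of a literal 'a' (captured); then a literal '8', then one or more of a word character (captured); then one or more of a digit.
Walking the string: at [4:21] match 'aa8m128xjkaa8_539', groups = ('aa', '8m128xjkaa8_53'); at [37:45] match 'aaa83679', groups = ('aaa', '8367').
`findall` packs the 2 group values into a tuple for every match.

[('aa', '8m128xjkaa8_53'), ('aaa', '8367')]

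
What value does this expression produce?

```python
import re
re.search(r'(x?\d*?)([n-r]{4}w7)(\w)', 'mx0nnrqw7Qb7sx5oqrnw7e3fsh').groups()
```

This matches optionally a literal 'x', then zero or more of a digit (lazy) (captured); then exactly 4 of a character in [n-r], then the literal 'w7' (captured); then a word character (captured).
Unlike `match`, `search` isn't anchored — it looks for the pattern anywhere in the string.
The match spans [1:10] → 'x0nnrqw7Q'.
Captured: group 1 = 'x0', group 2 = 'nnrqw7', group 3 = 'Q'.

('x0', 'nnrqw7', 'Q')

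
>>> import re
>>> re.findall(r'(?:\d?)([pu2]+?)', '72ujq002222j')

['2', 'u', '2', '2', '2']

Because the quantifier is non-greedy, it stops expanding at the earliest point where the rest of the pattern can succeed.
With a single group, `findall` returns only what that group captured — 5 items.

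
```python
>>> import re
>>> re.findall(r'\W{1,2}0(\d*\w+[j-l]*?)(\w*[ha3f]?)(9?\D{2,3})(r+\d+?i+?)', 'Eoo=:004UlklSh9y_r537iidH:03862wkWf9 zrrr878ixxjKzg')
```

[('04UlklSh9', '', 'y_', 'r537i'), ('3862wkWf9', '', ' zr', 'rr878i')]

The `?` after the quantifier makes it lazy — it takes as little as possible before letting the rest of the pattern try.
Multiple groups make `findall` return tuples — one 4-tuple for each match.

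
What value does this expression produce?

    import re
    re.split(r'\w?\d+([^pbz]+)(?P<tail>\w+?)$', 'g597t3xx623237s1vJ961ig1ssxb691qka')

['', 't3xx623237s1vJ961ig1ssx', 'b691qka', '']

Pattern: optionally a word character, then one or more of a digit; then one or more of any character except [pbz] (captured); then one or more of a word character (lazy) (captured as 'tail'); then anchored at the end.
Matches to split on: at [0:34] → 'g597t3xx623237s1vJ961ig1ssxb691qka'.
Because the pattern has a capturing group, `split` also inserts each captured text between the pieces.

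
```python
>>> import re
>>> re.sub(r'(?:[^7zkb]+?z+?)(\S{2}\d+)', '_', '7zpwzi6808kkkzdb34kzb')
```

'7z_kkkzdb34kzb'

This matches one or more of any character except [7zkb] (lazy), then one or more of a literal 'z' (lazy) (non-capturing group); then exactly 2 of a non-whitespace character, then one or more of a digit (captured).
Matches: at [2:10] → 'pwzi6808'.
Every occurrence is swapped for '_'.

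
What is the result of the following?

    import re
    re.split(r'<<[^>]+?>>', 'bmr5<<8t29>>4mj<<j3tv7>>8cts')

['bmr5', '4mj', '8cts']

Matches to split on: at [4:12] → '<<8t29>>'; at [15:24] → '<<j3tv7>>'.
Splitting on the pattern gives 3 pieces.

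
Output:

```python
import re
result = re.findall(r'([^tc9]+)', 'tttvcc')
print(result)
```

Pattern: one or more of any character except [tc9] (captured).
Matches: at [3:4] match 'v', group 1 = 'v'.
One capturing group, so `findall` returns just the captured substring from the one match — 1 in all.

['v']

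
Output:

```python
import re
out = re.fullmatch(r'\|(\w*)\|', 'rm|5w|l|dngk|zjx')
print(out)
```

For `fullmatch`, every character of the input must be accounted for by the pattern.
Here there's no way to consume every character, so the call returns None.

None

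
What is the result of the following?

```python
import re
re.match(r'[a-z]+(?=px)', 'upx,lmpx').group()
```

The lookaround is zero-width — it requires the adjacent text to match without consuming it, so the asserted text isn't part of the match.
With `match`, the pattern is implicitly anchored at the beginning.
The match spans [0:1] → 'u'.

'u'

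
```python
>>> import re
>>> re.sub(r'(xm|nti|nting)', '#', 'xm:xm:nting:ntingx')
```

Alternation tries branches left to right and keeps the first one that lets the overall match succeed at that position.
Matches: at [0:2] → 'xm'; at [3:5] → 'xm'; at [6:9] → 'nti'; at [12:15] → 'nti'.
Every occurrence is swapped for '#'.

'#:#:#ng:#ngx'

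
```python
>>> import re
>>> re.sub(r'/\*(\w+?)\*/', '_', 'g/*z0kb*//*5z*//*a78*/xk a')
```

Matches: at [1:9] → '/*z0kb*/'; at [9:15] → '/*5z*/'; at [15:22] → '/*a78*/'.
Each match is replaced by '_'.

'g___xk a'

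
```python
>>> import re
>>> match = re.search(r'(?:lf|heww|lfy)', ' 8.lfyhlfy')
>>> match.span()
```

(3, 5)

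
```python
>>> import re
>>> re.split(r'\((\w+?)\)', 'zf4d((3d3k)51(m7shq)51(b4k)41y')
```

Matches to split on: at [5:11] → '(3d3k)'; at [13:20] → '(m7shq)'; at [22:27] → '(b4k)'.
The group in the pattern means `split` returns the separators' captures alongside the pieces.

['zf4d(', '3d3k', '51', 'm7shq', '51', 'b4k', '41y']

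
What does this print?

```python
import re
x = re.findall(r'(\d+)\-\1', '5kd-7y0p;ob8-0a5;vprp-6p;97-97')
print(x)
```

A backreference is literal: `\1` must see the identical characters the first group matched.
Walking the string: at [25:30] match '97-97', group 1 = '97'.
One capturing group, so `findall` returns just the captured substring from the one match — 1 in all.

['97']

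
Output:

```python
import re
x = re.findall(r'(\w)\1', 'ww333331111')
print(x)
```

['w', '3', '3', '1', '1']

`\1` has to match the exact text group 1 already captured.
Matches: at [0:2] match 'ww', group 1 = 'w'; at [2:4] match '33', group 1 = '3'; at [4:6] match '33', group 1 = '3'; at [7:9] match '11', group 1 = '1'; at [9:11] match '11', group 1 = '1'.
Because there's exactly one group, `findall` drops the full match and keeps group 1 from each hit.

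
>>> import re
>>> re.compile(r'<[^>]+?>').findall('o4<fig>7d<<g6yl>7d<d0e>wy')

No capturing groups, so `findall` returns the 3 full match strings.

['<fig>', '<<g6yl>', '<d0e>']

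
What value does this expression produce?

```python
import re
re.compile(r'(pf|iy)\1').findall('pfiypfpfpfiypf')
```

A backreference is literal: `\1` must see the identical characters the first group matched.
Matches: at [4:8] match 'pfpf', group 1 = 'pf'.
Because there's exactly one group, `findall` drops the full match and keeps group 1 from the one hit.

['pf']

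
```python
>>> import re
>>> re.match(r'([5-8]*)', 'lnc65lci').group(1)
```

''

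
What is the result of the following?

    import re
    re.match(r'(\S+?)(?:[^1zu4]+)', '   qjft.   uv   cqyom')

None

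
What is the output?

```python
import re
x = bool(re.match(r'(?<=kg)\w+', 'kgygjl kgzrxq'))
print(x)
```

`match` is anchored at position 0; if the pattern doesn't fit there, it returns None.
Here the string doesn't start with a match, so the call returns None, and `bool(None)` is False.

False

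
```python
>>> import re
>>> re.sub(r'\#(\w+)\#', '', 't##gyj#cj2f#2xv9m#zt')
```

't#cj2fzt'

Matches: at [2:7] → '#gyj#'; at [11:18] → '#2xv9m#'.
Each match is replaced by ''.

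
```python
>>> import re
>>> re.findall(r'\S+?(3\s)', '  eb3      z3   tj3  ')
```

Because there's exactly one group, `findall` drops the full match and keeps group 1 from each hit.

['3 ', '3 ', '3 ']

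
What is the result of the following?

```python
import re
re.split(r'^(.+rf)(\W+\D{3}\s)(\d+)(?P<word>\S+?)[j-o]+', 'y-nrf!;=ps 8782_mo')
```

Pattern: anchored at the start of the string; then one or more of any character, then the literal 'rf' (captured); then one or more of a non-word character, then exactly 3 of a non-digit, then whitespace (captured); then one or more of a digit (captured); then one or more of a non-whitespace character (lazy) (captured as 'word'); then one or more of a character in [j-o].
Matches to split on: at [0:18] → 'y-nrf!;=ps 8782_mo'.
Because the pattern has a capturing group, `split` also inserts each captured text between the pieces.

['', 'y-nrf', '!;=ps ', '8782', '_', '']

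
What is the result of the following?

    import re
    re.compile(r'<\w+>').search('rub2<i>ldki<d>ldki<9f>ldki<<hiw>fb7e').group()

'<i>'

Unlike `match`, `search` isn't anchored — it looks for the pattern anywhere in the string.
The match spans [4:7] → '<i>'.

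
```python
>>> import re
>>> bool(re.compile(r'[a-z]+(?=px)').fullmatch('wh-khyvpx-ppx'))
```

`re.fullmatch` is like wrapping the pattern in `^…$` (in single-line mode).
Here the pattern can't cover the whole string, so the call returns None, and `bool(None)` is False.

False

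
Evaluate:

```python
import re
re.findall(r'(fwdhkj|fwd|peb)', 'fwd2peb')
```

['fwd', 'peb']

`findall` collects group 1 from each match (2 total).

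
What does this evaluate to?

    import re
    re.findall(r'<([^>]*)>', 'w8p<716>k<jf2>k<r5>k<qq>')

['716', 'jf2', 'r5', 'qq']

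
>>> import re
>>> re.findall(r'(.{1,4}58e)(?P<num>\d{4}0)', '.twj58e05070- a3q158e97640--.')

[('.twj58e', '05070'), ('a3q158e', '97640')]

Pattern: 1 to 4 of any character, then the literal '58e' (captured); then exactly 4 of a digit, then a literal '0' (captured as 'num').
With 2 capturing groups, `findall` returns a 2-tuple per match.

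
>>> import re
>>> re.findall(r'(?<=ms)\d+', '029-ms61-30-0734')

The `(?=…)`/`(?<=…)` assertion just peeks at neighbouring text; it doesn't advance the match position.
Scanning left to right: at [6:8] → '61'.
No capturing groups, so `findall` returns the 1 full match string.

['61']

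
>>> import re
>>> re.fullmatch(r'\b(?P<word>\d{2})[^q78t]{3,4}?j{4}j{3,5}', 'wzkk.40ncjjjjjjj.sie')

The pattern matches a word boundary (`\b`, zero-width); then exactly 2 of a digit (captured as 'word'); then 3 to 4 of any character except [q78t] (lazy), then exactly 4 of the literal 'j', then 3 to 5 of a literal 'j'.
`re.fullmatch` requires the pattern to consume the entire string.
Here the string isn't matched end-to-end, so the call returns None.

None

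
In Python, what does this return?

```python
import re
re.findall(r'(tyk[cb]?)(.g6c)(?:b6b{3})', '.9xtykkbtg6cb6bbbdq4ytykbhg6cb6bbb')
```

[('tykb', 'hg6c')]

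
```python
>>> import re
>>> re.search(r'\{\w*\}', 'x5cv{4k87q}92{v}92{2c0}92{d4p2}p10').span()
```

(4, 11)

The match spans [4:11] → '{4k87q}'.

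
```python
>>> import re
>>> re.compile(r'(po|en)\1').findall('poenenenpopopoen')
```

['en', 'po']

`\1` is not a pattern — it's the concrete string captured by group 1, re-applied verbatim.
With a single group, `findall` returns only what that group captured — 2 items.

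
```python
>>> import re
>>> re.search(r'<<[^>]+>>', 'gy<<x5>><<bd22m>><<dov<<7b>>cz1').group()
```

`re.search` scans for the first position where the pattern succeeds.
The match spans [2:8] → '<<x5>>'.

'<<x5>>'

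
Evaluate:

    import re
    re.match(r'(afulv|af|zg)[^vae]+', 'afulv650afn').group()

'afulv650'

Alternation tries branches left to right and keeps the first one that lets the overall match succeed at that position.
`match` is anchored at position 0; if the pattern doesn't fit there, it returns None.
The match spans [0:8] → 'afulv650'.
Captured: group 1 = 'afulv'.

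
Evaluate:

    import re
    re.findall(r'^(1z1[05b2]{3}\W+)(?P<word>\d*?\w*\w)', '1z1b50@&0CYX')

The pattern matches anchored at the start of the string; then the literal '1z1', then exactly 3 of one of [05b2], then one or more of a non-word character (captured); then zero or more of a digit (lazy), then zero or more of a word character, then a word character (captured as 'word').
Scanning left to right: at [0:12] match '1z1b50@&0CYX', groups = ('1z1b50@&', '0CYX').
2 groups means the one result is a tuple of 2 captured strings — 1 here.

[('1z1b50@&', '0CYX')]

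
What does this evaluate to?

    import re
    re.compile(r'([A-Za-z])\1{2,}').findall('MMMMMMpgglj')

`\1` is not a pattern — it's the concrete string captured by group 1, re-applied verbatim.
Matches: at [0:6] match 'MMMMMM', group 1 = 'M'.
`findall` collects group 1 from the one match (1 total).

['M']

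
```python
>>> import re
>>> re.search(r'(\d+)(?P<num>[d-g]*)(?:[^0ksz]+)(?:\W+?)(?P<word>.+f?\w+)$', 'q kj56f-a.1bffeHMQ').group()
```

The pattern matches one or more of a digit (captured); then zero or more of a character in [d-g] (captured as 'num'); then one or more of any character except [0ksz] (non-capturing group); then one or more of a non-word character (lazy) (non-capturing group); then one or more of any character, then optionally a literal 'f', then one or more of a word character (captured as 'word'); then anchored at the end.
`re.search` tries every starting position until one works.
The match spans [4:18] → '56f-a.1bffeHMQ'.
Captured: group 1 = '56', group 2 = 'f', group 3 = '1bffeHMQ'.

'56f-a.1bffeHMQ'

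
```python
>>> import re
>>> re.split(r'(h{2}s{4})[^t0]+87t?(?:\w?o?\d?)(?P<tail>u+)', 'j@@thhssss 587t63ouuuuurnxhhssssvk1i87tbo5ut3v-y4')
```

['j@@thhssss 587t63ouuuuurnx', 'hhssss', 'u', 't3v-y4']

Pattern: exactly 2 of a literal 'h', then exactly 4 of a literal 's' (captured); then one or more of any character except [t0], then the literal '87', then optionally the literal 't'; then optionally a word character, then optionally a literal 'o', then optionally a digit (non-capturing group); then one or more of a literal 'u' (captured as 'tail').
Matches to split on: at [26:43] → 'hhssssvk1i87tbo5u'.
Because the pattern has a capturing group, `split` also inserts each captured text between the pieces.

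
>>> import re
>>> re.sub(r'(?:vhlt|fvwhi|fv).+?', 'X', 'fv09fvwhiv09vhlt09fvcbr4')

'X9X09X9Xbr4'

The regex engine tests alternatives in the order written; an earlier branch that matches wins even if a later one would match more.
Matches: at [0:3] → 'fv0'; at [4:10] → 'fvwhiv'; at [12:17] → 'vhlt0'; at [18:21] → 'fvc'.
`sub` substitutes 'X' at each match site.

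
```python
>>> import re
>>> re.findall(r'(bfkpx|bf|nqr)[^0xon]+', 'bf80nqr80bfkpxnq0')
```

['bf', 'nqr', 'bf']

With a single group, `findall` returns only what that group captured — 3 items.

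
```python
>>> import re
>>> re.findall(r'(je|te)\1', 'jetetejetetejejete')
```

`\1` has to match the exact text group 1 already captured.
Scanning left to right: at [2:6] match 'tete', group 1 = 'te'; at [8:12] match 'tete', group 1 = 'te'; at [12:16] match 'jeje', group 1 = 'je'.
One capturing group, so `findall` returns just the captured substring from each match — 3 in all.

['te', 'te', 'je']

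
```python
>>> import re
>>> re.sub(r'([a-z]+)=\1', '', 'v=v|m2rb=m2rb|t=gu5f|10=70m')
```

'|m2rb=m2rb|t=gu5f|10=70m'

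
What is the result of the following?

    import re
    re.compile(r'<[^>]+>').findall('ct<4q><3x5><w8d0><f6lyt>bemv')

['<4q>', '<3x5>', '<w8d0>', '<f6lyt>']

With no groups in the pattern, `findall` gives back each whole match — 4 here.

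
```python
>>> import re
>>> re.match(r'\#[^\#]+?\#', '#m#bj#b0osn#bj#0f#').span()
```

(0, 3)

With `match`, the pattern is implicitly anchored at the beginning.
The match spans [0:3] → '#m#'.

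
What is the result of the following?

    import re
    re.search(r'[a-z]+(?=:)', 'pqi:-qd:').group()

'pqi'

The lookaround is zero-width — it requires the adjacent text to match without consuming it, so the asserted text isn't part of the match.
Unlike `match`, `search` isn't anchored — it looks for the pattern anywhere in the string.
The match spans [0:3] → 'pqi'.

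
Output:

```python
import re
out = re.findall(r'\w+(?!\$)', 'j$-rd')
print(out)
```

The negative lookaround is zero-width — it rules out positions where the adjacent text would match, without consuming anything.
Walking the string: at [3:5] → 'rd'.
`findall` yields the raw match text (1 of them) because the pattern has no groups.

['rd']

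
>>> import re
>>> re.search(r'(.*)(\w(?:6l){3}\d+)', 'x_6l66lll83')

None

Here no position works, so the call returns None.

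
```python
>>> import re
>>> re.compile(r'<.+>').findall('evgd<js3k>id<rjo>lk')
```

['<js3k>id<rjo>']

Walking the string: at [4:17] → '<js3k>id<rjo>'.
With no groups in the pattern, `findall` gives back each whole match — 1 here.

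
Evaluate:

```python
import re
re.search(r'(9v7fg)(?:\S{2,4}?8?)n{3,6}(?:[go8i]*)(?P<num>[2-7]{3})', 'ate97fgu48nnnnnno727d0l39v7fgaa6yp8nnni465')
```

None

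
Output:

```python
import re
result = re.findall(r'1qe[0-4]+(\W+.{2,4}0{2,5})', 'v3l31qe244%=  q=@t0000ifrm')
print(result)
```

['%=  q=@t0000']

Pattern: the literal '1qe', then one or more of a character in [0-4]; then one or more of a non-word character, then 2 to 4 of any character, then 2 to 5 of the literal '0' (captured).
With a single group, `findall` returns only what that group captured — 1 item.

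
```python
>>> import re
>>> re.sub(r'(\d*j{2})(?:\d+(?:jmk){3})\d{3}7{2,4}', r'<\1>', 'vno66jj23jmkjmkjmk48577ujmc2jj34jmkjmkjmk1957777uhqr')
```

'vno<66jj>ujmc<2jj>uhqr'

Pattern: zero or more of a digit, then exactly 2 of the literal 'j' (captured); then one or more of a digit, then the literal 'jmk' repeated 3 times (non-capturing group); then exactly 3 of a digit; then 2 to 4 of a literal '7'.
Matches: at [3:23] → '66jj23jmkjmkjmk48577'; at [27:48] → '2jj34jmkjmkjmk1957777'.
Each match is replaced using the text its own group 1 captured.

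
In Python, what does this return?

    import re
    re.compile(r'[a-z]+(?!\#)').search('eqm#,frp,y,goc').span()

`(?!…)`/`(?<!…)` only lets a position through if the neighbouring text does NOT match; no characters are consumed.
The match spans [0:2] → 'eq'.

(0, 2)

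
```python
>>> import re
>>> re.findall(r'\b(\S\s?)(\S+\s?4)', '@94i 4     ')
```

[('9', '4i 4')]

The pattern matches a word boundary (`\b`, zero-width); then a non-whitespace character, then optionally whitespace (captured); then one or more of a non-whitespace character, then optionally whitespace, then a literal '4' (captured).
Scanning left to right: at [1:6] match '94i 4', groups = ('9', '4i 4').
With 2 capturing groups, `findall` returns a 2-tuple per match.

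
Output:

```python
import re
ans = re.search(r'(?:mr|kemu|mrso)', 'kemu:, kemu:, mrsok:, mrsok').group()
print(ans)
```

kemu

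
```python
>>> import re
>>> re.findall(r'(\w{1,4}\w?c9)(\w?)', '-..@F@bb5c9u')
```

[('bb5c9', 'u')]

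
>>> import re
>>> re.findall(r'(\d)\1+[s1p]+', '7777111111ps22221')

['7', '2']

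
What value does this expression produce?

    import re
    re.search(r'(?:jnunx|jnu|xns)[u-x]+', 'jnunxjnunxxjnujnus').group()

'jnunxx'

`re.search` scans for the first position where the pattern succeeds.
The match spans [5:11] → 'jnunxx'.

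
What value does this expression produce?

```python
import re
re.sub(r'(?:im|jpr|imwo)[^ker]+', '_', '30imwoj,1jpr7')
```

'30_r7'

Matches: at [2:11] → 'imwoj,1jp'.
`sub` substitutes '_' at each match site.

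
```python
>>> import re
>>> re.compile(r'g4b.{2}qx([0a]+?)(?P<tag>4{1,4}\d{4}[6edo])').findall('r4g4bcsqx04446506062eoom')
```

[('0', '4446506')]

This matches the literal 'g4b', then exactly 2 of any character, then the literal 'qx'; then one or more of one of [0a] (lazy) (captured); then 1 to 4 of the literal '4', then exactly 4 of a digit, then one of [6edo] (captured as 'tag').
Walking the string: at [2:17] match 'g4bcsqx04446506', groups = ('0', '4446506').
With 2 capturing groups, `findall` returns a 2-tuple per match.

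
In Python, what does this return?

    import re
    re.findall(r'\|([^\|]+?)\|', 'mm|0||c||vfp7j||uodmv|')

Because there's exactly one group, `findall` drops the full match and keeps group 1 from each hit.

['0', 'c', 'vfp7j', 'uodmv']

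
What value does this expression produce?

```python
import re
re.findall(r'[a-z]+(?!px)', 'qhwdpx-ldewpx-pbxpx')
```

['qhwdpx', 'ldewpx', 'pbxpx']

The negative lookaround is zero-width — it rules out positions where the adjacent text would match, without consuming anything.
Matches: at [0:6] → 'qhwdpx'; at [7:13] → 'ldewpx'; at [14:19] → 'pbxpx'.
With no groups in the pattern, `findall` gives back each whole match — 3 here.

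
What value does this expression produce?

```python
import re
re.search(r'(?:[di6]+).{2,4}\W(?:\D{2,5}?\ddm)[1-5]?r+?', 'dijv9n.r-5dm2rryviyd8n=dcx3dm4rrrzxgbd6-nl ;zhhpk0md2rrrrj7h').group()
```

'dijv9n.r-5dm2r'

Because the quantifier is non-greedy, it stops expanding at the earliest point where the rest of the pattern can succeed.
The match spans [0:14] → 'dijv9n.r-5dm2r'.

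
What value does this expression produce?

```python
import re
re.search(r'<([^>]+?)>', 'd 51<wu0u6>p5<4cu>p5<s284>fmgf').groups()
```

('wu0u6',)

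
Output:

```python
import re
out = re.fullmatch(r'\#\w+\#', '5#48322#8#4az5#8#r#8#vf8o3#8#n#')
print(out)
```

None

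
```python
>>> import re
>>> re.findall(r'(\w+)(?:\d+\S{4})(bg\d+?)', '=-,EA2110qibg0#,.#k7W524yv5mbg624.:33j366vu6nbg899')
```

The pattern matches one or more of a word character (captured); then one or more of a digit, then exactly 4 of a non-whitespace character (non-capturing group); then the literal 'bg', then one or more of a digit (lazy) (captured).
A `+?`/`*?`/`{m,n}?` starts at its minimum and grows only as far as needed for what follows to match.
Matches: at [3:14] match 'EA2110qibg0', groups = ('EA2', 'bg0'); at [18:31] match 'k7W524yv5mbg6', groups = ('k7W52', 'bg6'); at [35:48] match '33j366vu6nbg8', groups = ('33j36', 'bg8').
`findall` packs the 2 group values into a tuple for every match.

[('EA2', 'bg0'), ('k7W52', 'bg6'), ('33j36', 'bg8')]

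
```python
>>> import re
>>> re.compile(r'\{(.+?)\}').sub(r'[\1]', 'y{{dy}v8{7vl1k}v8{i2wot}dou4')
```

Matches: at [1:6] → '{{dy}'; at [8:15] → '{7vl1k}'; at [17:24] → '{i2wot}'.
The replacement refers to a captured group, so each match is rewritten using its own captured text.

'y[{dy]v8[7vl1k]v8[i2wot]dou4'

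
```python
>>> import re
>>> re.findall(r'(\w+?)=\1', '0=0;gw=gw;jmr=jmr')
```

The backreference `\1` re-matches whatever the first group consumed, character for character.
Matches: at [0:3] match '0=0', group 1 = '0'; at [4:9] match 'gw=gw', group 1 = 'gw'; at [10:17] match 'jmr=jmr', group 1 = 'jmr'.
Because there's exactly one group, `findall` drops the full match and keeps group 1 from each hit.

['0', 'gw', 'jmr']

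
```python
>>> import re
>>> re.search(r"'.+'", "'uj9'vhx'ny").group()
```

"'uj9'vhx'"

`re.search` scans for the first position where the pattern succeeds.
The match spans [0:9] → "'uj9'vhx'".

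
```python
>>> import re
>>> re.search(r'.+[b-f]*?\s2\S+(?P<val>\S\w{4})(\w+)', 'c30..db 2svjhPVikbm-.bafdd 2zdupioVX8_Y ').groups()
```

('oVX8_', 'Y')

The match spans [0:39] → 'c30..db 2svjhPVikbm-.bafdd 2zdupioVX8_Y'.
Captured: group 1 = 'oVX8_', group 2 = 'Y'.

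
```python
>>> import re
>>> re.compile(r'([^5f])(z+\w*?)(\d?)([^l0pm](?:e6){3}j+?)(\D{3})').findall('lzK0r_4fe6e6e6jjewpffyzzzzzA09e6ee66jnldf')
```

[('l', 'zK0r_', '4', 'fe6e6e6j', 'jew')]

Because the quantifier is non-greedy, it stops expanding at the earliest point where the rest of the pattern can succeed.
With 5 capturing groups, `findall` returns a 5-tuple per match.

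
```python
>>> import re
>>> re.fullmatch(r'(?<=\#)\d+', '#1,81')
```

The `(?=…)`/`(?<=…)` assertion just peeks at neighbouring text; it doesn't advance the match position.
For `fullmatch`, every character of the input must be accounted for by the pattern.
Here the string isn't matched end-to-end, so the call returns None.

None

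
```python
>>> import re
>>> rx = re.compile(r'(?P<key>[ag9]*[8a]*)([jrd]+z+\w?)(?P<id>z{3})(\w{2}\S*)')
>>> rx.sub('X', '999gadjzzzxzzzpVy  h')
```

'X  h'

This matches zero or more of one of [ag9], then zero or more of one of [8a] (captured as 'key'); then one or more of one of [jrd], then one or more of a literal 'z', then optionally a word character (captured); then exactly 3 of a literal 'z' (captured as 'id'); then exactly 2 of a word character, then zero or more of a non-whitespace character (captured).
Each match is replaced by 'X'.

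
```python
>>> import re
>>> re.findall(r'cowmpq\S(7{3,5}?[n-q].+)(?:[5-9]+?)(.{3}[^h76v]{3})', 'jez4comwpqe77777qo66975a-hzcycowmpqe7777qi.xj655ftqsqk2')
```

`findall` packs the 2 group values into a tuple for every match.

[('7777qi.xj65', 'ftqsqk')]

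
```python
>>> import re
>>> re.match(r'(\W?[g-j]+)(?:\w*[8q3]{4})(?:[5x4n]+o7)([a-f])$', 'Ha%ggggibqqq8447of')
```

None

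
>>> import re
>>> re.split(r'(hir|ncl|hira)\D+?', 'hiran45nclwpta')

Alternation tries branches left to right and keeps the first one that lets the overall match succeed at that position.
The group in the pattern means `split` returns the separators' captures alongside the pieces.

['', 'hir', 'n45', 'ncl', 'pta']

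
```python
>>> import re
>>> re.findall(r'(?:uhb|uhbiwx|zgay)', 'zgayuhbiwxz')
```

['zgay', 'uhb']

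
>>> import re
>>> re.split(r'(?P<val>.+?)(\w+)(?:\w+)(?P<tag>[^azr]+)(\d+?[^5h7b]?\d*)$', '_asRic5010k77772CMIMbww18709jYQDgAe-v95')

Pattern: one or more of any character (lazy) (captured as 'val'); then one or more of a word character (captured); then one or more of a word character (non-capturing group); then one or more of any character except [azr] (captured as 'tag'); then one or more of a digit (lazy), then optionally any character except [5h7b], then zero or more of a digit (captured); then anchored at the end.
Lazy quantifiers expand one character at a time until the remainder of the pattern can match.
Matches to split on: at [0:39] → '_asRic5010k77772CMIMbww18709jYQDgAe-v95'.
With a capturing group present, the delimiter's captured portion is kept in the result list.

['', '_', 'asRic5010k77772CMIMbww18709jYQDgA', '-v9', '5', '']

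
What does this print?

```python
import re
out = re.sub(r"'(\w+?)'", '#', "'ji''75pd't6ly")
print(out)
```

Matches: at [0:4] → "'ji'"; at [4:10] → "'75pd'".
`sub` substitutes '#' at each match site.

##t6ly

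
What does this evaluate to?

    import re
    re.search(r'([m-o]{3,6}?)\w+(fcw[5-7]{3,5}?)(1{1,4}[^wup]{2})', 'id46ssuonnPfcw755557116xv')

The pattern matches 3 to 6 of a character in [m-o] (lazy) (captured); then one or more of a word character; then the literal 'fcw', then 3 to 5 of a character in [5-7] (lazy) (captured); then 1 to 4 of the literal '1', then exactly 2 of any character except [wup] (captured).
`re.search` tries every starting position until one works.
Here no position works, so the call returns None.

None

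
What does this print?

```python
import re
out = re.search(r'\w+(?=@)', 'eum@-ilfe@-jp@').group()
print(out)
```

eum

The lookaround is zero-width — it requires the adjacent text to match without consuming it, so the asserted text isn't part of the match.
`re.search` tries every starting position until one works.
The match spans [0:3] → 'eum'.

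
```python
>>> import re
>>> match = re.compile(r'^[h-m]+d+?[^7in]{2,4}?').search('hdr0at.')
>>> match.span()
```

A `+?`/`*?`/`{m,n}?` starts at its minimum and grows only as far as needed for what follows to match.
The match spans [0:4] → 'hdr0'.

(0, 4)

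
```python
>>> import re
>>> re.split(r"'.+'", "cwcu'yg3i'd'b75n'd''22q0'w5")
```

Matches to split on: at [4:25] → "'yg3i'd'b75n'd''22q0'".
The string is cut at each match, leaving 2 pieces.

['cwcu', 'w5']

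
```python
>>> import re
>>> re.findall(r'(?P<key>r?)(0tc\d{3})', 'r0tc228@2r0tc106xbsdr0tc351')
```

This matches optionally a literal 'r' (captured as 'key'); then the literal '0tc', then exactly 3 of a digit (captured).
Scanning left to right: at [0:7] match 'r0tc228', groups = ('r', '0tc228'); at [9:16] match 'r0tc106', groups = ('r', '0tc106'); at [20:27] match 'r0tc351', groups = ('r', '0tc351').
2 groups means each result is a tuple of 2 captured strings — 3 here.

[('r', '0tc228'), ('r', '0tc106'), ('r', '0tc351')]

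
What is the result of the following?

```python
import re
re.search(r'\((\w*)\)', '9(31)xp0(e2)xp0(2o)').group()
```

'(31)'

The match spans [1:5] → '(31)'.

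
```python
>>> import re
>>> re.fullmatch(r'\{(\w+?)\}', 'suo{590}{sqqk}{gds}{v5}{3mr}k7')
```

None

`fullmatch` succeeds only if the pattern covers the string from start to end.
Here the string isn't matched end-to-end, so the call returns None.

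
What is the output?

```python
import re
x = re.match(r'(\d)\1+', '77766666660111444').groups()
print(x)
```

('7',)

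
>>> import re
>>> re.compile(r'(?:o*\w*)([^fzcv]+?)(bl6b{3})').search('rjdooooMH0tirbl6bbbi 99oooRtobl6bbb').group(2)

'bl6bbb'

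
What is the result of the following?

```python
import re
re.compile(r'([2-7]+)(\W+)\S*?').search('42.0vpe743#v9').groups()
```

The pattern matches one or more of a character in [2-7] (captured); then one or more of a non-word character (captured); then zero or more of a non-whitespace character (lazy).
With the lazy modifier that quantifier settles for the fewest repetitions that let the rest of the pattern succeed (the atoms after it are unaffected and can still be greedy).
Unlike `match`, `search` isn't anchored — it looks for the pattern anywhere in the string.
The match spans [0:3] → '42.'.
Captured: group 1 = '42', group 2 = '.'.

('42', '.')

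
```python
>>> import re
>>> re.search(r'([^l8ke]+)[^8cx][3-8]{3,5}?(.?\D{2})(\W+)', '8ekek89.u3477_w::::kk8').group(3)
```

':::'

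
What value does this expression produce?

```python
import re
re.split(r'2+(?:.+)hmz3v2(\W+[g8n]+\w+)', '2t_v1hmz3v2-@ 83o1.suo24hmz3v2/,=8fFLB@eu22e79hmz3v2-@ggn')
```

`re.split` interleaves the captured-group text with the surrounding fragments.

['', '-@ggn', '']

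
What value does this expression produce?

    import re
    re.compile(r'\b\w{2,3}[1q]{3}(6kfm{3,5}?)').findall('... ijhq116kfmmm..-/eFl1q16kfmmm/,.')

['6kfmmm', '6kfmmm']

The pattern matches a word boundary (`\b`, zero-width); then 2 to 3 of a word character, then exactly 3 of one of [1q]; then the literal '6kf', then 3 to 5 of a literal 'm' (lazy) (captured).
Scanning left to right: at [4:16] match 'ijhq116kfmmm', group 1 = '6kfmmm'; at [20:32] match 'eFl1q16kfmmm', group 1 = '6kfmmm'.
`findall` collects group 1 from each match (2 total).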